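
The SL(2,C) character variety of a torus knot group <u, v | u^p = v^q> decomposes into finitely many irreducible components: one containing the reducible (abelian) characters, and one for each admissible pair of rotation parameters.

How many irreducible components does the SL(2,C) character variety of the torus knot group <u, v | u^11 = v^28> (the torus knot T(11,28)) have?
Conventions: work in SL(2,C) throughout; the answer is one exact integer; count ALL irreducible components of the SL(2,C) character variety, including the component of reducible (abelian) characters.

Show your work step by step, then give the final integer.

Gamma = < u, v | u^11 = v^28 > (torus knot T(11,28)); the central element u^11 = v^28 acts as +I or -I in any irreducible SL(2,C) representation.
So on each irreducible component the traces are pinned: tr(u) = 2*cos(pi*alpha/11) with 1 <= alpha <= 10, tr(v) = 2*cos(pi*beta/28) with 1 <= beta <= 27.
The two central values (-1)^alpha I and (-1)^beta I must be the same matrix, so alpha and beta share a parity.
Enumerate parity-matched pairs: 5*14 odd-odd plus 5*13 even-even gives 135.
Total: 135 irreducible-character components + 1 reducible (abelian) component = 136.

136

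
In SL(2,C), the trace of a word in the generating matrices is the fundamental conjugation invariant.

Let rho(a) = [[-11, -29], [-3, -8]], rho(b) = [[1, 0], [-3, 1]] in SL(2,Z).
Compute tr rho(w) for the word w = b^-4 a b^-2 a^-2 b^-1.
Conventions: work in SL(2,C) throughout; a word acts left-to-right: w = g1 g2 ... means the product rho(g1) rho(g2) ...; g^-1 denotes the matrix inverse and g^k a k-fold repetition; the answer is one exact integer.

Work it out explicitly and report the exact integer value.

rho(b^-1) = [[1, 0], [3, 1]]
... * rho(b^-1) = [[1, 0], [3, 1]]  ->  [[1, 0], [6, 1]]
... * rho(b^-1) = [[1, 0], [3, 1]]  ->  [[1, 0], [9, 1]]
... * rho(b^-1) = [[1, 0], [3, 1]]  ->  [[1, 0], [12, 1]]
... * rho(a) = [[-11, -29], [-3, -8]]  ->  [[-11, -29], [-135, -356]]
... * rho(b^-1) = [[1, 0], [3, 1]]  ->  [[-98, -29], [-1203, -356]]
... * rho(b^-1) = [[1, 0], [3, 1]]  ->  [[-185, -29], [-2271, -356]]
... * rho(a^-1) = [[-8, 29], [3, -11]]  ->  [[1393, -5046], [17100, -61943]]
... * rho(a^-1) = [[-8, 29], [3, -11]]  ->  [[-26282, 95903], [-322629, 1177273]]
... * rho(b^-1) = [[1, 0], [3, 1]]  ->  [[261427, 95903], [3209190, 1177273]]
tr = 261427 + 1177273 = 1438700

1438700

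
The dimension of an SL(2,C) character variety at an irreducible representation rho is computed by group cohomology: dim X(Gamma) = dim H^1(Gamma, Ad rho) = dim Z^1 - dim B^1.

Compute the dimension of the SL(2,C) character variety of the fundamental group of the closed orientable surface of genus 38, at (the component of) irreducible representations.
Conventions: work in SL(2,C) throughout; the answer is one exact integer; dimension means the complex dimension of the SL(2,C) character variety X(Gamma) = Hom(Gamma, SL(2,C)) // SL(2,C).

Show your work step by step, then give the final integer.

pi_1 of the closed genus-38 surface has 76 generators bound by the single product-of-commutators relator.
A cocycle assigns one sl_2 vector per generator subject to the relator condition d_2(z) = 0: dim of the unconstrained space is 3*2g = 228.
H^2 = coker(d_2) is dual to H^0 = 0 at irreducible rho (Poincare duality), so d_2 is onto: dim Z^1 = 225.
dim B^1 = 3 (coboundaries, injective at irreducible rho).
Hence dim X = 225 - 3 = 222.

222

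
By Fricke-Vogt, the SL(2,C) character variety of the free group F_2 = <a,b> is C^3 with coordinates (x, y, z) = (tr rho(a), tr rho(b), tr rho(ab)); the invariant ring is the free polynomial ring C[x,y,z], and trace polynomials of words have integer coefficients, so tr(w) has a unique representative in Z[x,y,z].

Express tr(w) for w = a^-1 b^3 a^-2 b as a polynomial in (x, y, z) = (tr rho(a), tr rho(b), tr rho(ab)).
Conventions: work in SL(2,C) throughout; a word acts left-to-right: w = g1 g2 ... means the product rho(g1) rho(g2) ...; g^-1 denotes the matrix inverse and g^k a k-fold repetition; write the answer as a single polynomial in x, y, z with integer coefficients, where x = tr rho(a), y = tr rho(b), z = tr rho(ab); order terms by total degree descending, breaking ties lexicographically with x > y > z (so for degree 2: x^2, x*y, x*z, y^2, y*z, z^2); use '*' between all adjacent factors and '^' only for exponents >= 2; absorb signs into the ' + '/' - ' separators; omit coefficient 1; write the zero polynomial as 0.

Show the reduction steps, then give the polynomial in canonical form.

x^3*y^4 - 2*x^2*y^3*z - 2*x^3*y^2 - x*y^4 + x*y^2*z^2 + 3*x^2*y*z + y^3*z + 2*x*y^2 - x*z^2 - 2*y*z + x

reduce: trace(b^2) = trace(b) * trace(b) - trace(1) = y^2 - 2
so trace(b^3) = trace(b) * trace(b^2) - trace(b) = y^3 - 3*y
reduce: trace(b^4) = trace(b) * trace(b^3) - trace(b^2) = y^4 - 4*y^2 + 2
trace(a b^2) = trace(b) * trace(a b) - trace(a) = y*z - x
reduce: trace(a b^3) = trace(b) * trace(a b^2) - trace(a b) = y^2*z - x*y - z
trace(b^4 a) = trace(b) * trace(a b^3) - trace(a b^2) = y^3*z - x*y^2 - 2*y*z + x
trace(a^-1 b^4) = trace(b^4) * trace(a) - trace(b^4 a) = x*y^4 - y^3*z - 3*x*y^2 + 2*y*z + x
reduce: trace(b^3 a^-2 b) = trace(a^-1 b^4) * trace(a) - trace(a^-1 b^4 a) = x^2*y^4 - x*y^3*z - 3*x^2*y^2 - y^4 + 2*x*y*z + x^2 + 4*y^2 - 2
reduce: trace(a b a b) = trace(b a) * trace(b a) - trace(1) = z^2 - 2
so trace(a b a) = trace(a) * trace(b a) - trace(b) = x*z - y
trace(a b a b^2) = trace(b) * trace(a b a b) - trace(a b a) = y*z^2 - x*z - y
reduce: trace(b a b^3 a) = trace(b) * trace(a b a b^2) - trace(a b a b) = y^2*z^2 - x*y*z - y^2 - z^2 + 2
trace(a^-1 b a b^3) = trace(b a b^3) * trace(a) - trace(b a b^3 a) = x*y^3*z - x^2*y^2 - y^2*z^2 - x*y*z + x^2 + y^2 + z^2 - 2
so trace(b^3 a^-2 b a) = trace(a^-1 b a b^3) * trace(a) - trace(a^-1 b a b^3 a) = x^2*y^3*z - x^3*y^2 - x*y^2*z^2 - x^2*y*z - y^3*z + x^3 + 2*x*y^2 + x*z^2 + 2*y*z - 3*x
trace(a^-1 b^3 a^-2 b) = trace(b^3 a^-2 b) * trace(a) - trace(b^3 a^-2 b a) = x^3*y^4 - 2*x^2*y^3*z - 2*x^3*y^2 - x*y^4 + x*y^2*z^2 + 3*x^2*y*z + y^3*z + 2*x*y^2 - x*z^2 - 2*y*z + x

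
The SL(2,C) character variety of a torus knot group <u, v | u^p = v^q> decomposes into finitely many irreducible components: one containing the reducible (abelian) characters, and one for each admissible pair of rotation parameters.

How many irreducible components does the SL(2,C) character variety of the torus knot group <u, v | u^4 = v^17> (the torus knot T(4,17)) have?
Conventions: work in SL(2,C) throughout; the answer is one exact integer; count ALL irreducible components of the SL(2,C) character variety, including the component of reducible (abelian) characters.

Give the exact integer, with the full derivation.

25

In the torus knot group T(4,17), u^4 = v^17 is central, so an irreducible representation sends it to +I or -I (Schur).
So on each irreducible component the traces are pinned: tr(u) = 2*cos(pi*alpha/4) with 1 <= alpha <= 3, tr(v) = 2*cos(pi*beta/17) with 1 <= beta <= 16.
Consistency of u^4 = (-1)^alpha I with v^17 = (-1)^beta I forces alpha = beta (mod 2).
Counting: 2 odd alphas x 8 odd betas + 1 even alphas x 8 even betas = 16 + 8 = 24.
Total: 24 irreducible-character components + 1 reducible (abelian) component = 25.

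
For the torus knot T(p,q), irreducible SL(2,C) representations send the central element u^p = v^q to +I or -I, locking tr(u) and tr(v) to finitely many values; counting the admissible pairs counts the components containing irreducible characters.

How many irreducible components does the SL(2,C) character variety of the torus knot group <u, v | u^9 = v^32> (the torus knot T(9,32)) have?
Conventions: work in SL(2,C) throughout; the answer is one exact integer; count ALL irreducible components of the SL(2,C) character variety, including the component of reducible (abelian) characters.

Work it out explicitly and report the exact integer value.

125

Gamma = < u, v | u^9 = v^32 > (torus knot T(9,32)); the central element u^9 = v^32 acts as +I or -I in any irreducible SL(2,C) representation.
On an irreducible component, tr(u) is locked at 2*cos(pi*alpha/9) for some alpha in 1..8, and tr(v) at 2*cos(pi*beta/32) for some beta in 1..31.
u^9 = (-1)^alpha I and v^32 = (-1)^beta I must agree, so alpha and beta have equal parity.
Counting: 4 odd alphas x 16 odd betas + 4 even alphas x 15 even betas = 64 + 60 = 124.
Total: 124 irreducible-character components + 1 reducible (abelian) component = 125.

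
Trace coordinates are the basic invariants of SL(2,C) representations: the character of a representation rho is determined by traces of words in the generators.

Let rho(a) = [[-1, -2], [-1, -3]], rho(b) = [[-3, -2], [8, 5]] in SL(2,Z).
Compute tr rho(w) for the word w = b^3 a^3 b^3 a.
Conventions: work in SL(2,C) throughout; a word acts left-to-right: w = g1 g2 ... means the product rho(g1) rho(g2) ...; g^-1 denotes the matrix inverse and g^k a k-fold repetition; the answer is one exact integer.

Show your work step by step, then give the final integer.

72926

rho(b) = [[-3, -2], [8, 5]]
... * rho(b) = [[-3, -2], [8, 5]]  ->  [[-7, -4], [16, 9]]
... * rho(b) = [[-3, -2], [8, 5]]  ->  [[-11, -6], [24, 13]]
... * rho(a) = [[-1, -2], [-1, -3]]  ->  [[17, 40], [-37, -87]]
... * rho(a) = [[-1, -2], [-1, -3]]  ->  [[-57, -154], [124, 335]]
... * rho(a) = [[-1, -2], [-1, -3]]  ->  [[211, 576], [-459, -1253]]
... * rho(b) = [[-3, -2], [8, 5]]  ->  [[3975, 2458], [-8647, -5347]]
... * rho(b) = [[-3, -2], [8, 5]]  ->  [[7739, 4340], [-16835, -9441]]
... * rho(b) = [[-3, -2], [8, 5]]  ->  [[11503, 6222], [-25023, -13535]]
... * rho(a) = [[-1, -2], [-1, -3]]  ->  [[-17725, -41672], [38558, 90651]]
tr = -17725 + 90651 = 72926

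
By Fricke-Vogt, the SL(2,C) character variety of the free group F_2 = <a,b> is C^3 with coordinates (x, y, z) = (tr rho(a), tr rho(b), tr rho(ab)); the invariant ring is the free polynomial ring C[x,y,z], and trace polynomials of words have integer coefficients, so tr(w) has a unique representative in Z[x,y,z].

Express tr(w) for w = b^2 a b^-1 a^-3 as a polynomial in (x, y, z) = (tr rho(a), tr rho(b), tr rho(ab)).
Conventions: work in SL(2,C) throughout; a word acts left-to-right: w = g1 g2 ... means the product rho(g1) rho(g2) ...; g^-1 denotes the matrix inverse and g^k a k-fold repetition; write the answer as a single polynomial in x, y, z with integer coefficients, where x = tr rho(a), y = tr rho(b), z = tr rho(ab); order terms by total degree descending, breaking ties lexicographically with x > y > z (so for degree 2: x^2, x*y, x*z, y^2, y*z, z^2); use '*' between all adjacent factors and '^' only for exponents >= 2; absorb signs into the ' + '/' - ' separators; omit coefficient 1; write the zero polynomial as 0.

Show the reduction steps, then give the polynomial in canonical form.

-x^3*y^2*z + x^4*y + x^2*y^3 + x^2*y*z^2 + x*y^2*z - 4*x^2*y - y^3 - y*z^2 - x*z + 3*y

next, tr(b^2) = tr(b) * tr(b) - tr(1)   [square of b] = y^2 - 2
next, tr(b^2 a) = tr(b) * tr(a b) - tr(a)   [square of b] = y*z - x
next, tr(a^-1 b^2) = tr(b^2) * tr(a) - tr(b^2 a)   [inverse elimination on a] = x*y^2 - y*z - x
next, tr(a^-2 b^2) = tr(a^-1 b^2) * tr(a) - tr(a^-1 b^2 a)   [inverse elimination on a] = x^2*y^2 - x*y*z - x^2 - y^2 + 2
tr(b^2 a b) = tr(b) * tr(a b^2) - tr(a b)   [square of b] = y^2*z - x*y - z
and tr(a b a b) = tr(b a) * tr(b a) - tr(1)   [split at a repeated b] = z^2 - 2
and tr(a b a) = tr(a) * tr(b a) - tr(b)   [square of a] = x*z - y
and tr(b^2 a b a) = tr(b) * tr(a b a b) - tr(a b a)   [square of b] = y*z^2 - x*z - y
and tr(a^-1 b^2 a b) = tr(b^2 a b) * tr(a) - tr(b^2 a b a)   [inverse elimination on a] = x*y^2*z - x^2*y - y*z^2 + y
tr(a^-1 b^2 a b a^-1) = tr(a^-1 b^2 a b) * tr(a) - tr(a^-1 b^2 a b a)   [inverse elimination on a] = x^2*y^2*z - x^3*y - x*y*z^2 - y^2*z + 2*x*y + z
tr(a^-3 b^2 a b) = tr(a^-1 b^2 a b a^-1) * tr(a) - tr(a^-1 b^2 a b)   [inverse elimination on a] = x^3*y^2*z - x^4*y - x^2*y*z^2 - 2*x*y^2*z + 3*x^2*y + y*z^2 + x*z - y
and tr(b^2 a b^-1 a^-3) = tr(a^-3 b^2 a) * tr(b) - tr(a^-3 b^2 a b)   [inverse elimination on b] = -x^3*y^2*z + x^4*y + x^2*y^3 + x^2*y*z^2 + x*y^2*z - 4*x^2*y - y^3 - y*z^2 - x*z + 3*y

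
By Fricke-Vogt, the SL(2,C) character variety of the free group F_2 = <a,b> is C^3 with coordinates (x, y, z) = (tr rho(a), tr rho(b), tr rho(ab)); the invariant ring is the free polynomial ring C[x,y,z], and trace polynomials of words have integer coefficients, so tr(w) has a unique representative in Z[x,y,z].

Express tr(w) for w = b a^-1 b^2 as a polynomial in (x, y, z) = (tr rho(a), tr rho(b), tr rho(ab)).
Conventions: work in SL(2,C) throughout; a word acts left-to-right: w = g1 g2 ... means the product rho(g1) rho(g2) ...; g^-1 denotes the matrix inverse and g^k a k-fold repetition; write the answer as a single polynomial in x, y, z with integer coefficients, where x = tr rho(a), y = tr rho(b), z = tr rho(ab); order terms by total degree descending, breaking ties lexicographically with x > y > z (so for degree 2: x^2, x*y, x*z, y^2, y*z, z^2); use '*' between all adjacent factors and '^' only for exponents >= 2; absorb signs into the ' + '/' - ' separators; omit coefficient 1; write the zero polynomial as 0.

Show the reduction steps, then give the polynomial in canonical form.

tr(b^2) = tr(b)*tr(b) - tr(1)  (reduce the b square) = y^2 - 2
and tr(b^3) = tr(b)*tr(b^2) - tr(b)  (reduce the b square) = y^3 - 3*y
next, tr(b a b) = tr(b)*tr(a b) - tr(a)  (reduce the b square) = y*z - x
tr(b^3 a) = tr(b)*tr(b a b) - tr(b a)  (reduce the b square) = y^2*z - x*y - z
tr(b a^-1 b^2) = tr(b^3)*tr(a) - tr(b^3 a)  (eliminate a^-1) = x*y^3 - y^2*z - 2*x*y + z

x*y^3 - y^2*z - 2*x*y + z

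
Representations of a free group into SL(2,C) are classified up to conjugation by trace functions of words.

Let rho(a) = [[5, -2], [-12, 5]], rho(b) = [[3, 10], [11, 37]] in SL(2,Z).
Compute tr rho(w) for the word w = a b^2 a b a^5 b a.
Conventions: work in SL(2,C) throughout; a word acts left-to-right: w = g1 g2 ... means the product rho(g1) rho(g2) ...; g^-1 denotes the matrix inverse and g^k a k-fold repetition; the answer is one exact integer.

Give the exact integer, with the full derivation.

652782351462

rho(a) = [[5, -2], [-12, 5]]
... * rho(b) = [[3, 10], [11, 37]]  ->  [[-7, -24], [19, 65]]
... * rho(b) = [[3, 10], [11, 37]]  ->  [[-285, -958], [772, 2595]]
... * rho(a) = [[5, -2], [-12, 5]]  ->  [[10071, -4220], [-27280, 11431]]
... * rho(b) = [[3, 10], [11, 37]]  ->  [[-16207, -55430], [43901, 150147]]
... * rho(a) = [[5, -2], [-12, 5]]  ->  [[584125, -244736], [-1582259, 662933]]
... * rho(a) = [[5, -2], [-12, 5]]  ->  [[5857457, -2391930], [-15866491, 6479183]]
... * rho(a) = [[5, -2], [-12, 5]]  ->  [[57990445, -23674564], [-157082651, 64128897]]
... * rho(a) = [[5, -2], [-12, 5]]  ->  [[574046993, -234353710], [-1554960019, 634809787]]
... * rho(a) = [[5, -2], [-12, 5]]  ->  [[5682479485, -2319862536], [-15392517539, 6283968973]]
... * rho(b) = [[3, 10], [11, 37]]  ->  [[-8471049441, -29010118982], [22946106086, 78581676611]]
... * rho(a) = [[5, -2], [-12, 5]]  ->  [[305766180579, -128108496028], [-828249588902, 347016170883]]
tr = 305766180579 + 347016170883 = 652782351462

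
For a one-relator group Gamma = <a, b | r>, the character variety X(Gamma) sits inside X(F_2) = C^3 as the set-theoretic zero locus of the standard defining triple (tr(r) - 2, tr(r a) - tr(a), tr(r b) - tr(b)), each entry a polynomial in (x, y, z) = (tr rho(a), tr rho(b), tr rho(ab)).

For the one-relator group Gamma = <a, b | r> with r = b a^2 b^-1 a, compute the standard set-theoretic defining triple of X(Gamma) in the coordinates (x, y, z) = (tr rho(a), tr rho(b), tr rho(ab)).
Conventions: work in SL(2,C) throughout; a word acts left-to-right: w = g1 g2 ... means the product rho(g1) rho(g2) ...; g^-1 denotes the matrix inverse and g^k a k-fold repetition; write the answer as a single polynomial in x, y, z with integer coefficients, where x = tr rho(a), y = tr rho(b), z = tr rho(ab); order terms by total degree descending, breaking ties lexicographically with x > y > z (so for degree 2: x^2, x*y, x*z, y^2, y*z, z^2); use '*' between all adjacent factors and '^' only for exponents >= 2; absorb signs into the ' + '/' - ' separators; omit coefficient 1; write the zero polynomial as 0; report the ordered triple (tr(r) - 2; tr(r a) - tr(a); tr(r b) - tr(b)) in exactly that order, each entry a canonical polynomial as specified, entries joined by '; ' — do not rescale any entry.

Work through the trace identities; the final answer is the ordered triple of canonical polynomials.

trace(a b a) = trace(a) trace(b a) - trace(b)   [square of a] = x*z - y
trace(a b a^2) = trace(a) trace(a b a) - trace(a b)   [square of a] = x^2*z - x*y - z
apply: trace(b a b a) = trace(a b) trace(a b) - trace(1)   [split at a repeated a] = z^2 - 2
trace(b a b) = trace(b) trace(a b) - trace(a)   [square of b] = y*z - x
trace(a b a^2 b) = trace(a) trace(b a b a) - trace(b a b)   [square of a] = x*z^2 - y*z - x
use: trace(b a^2 b^-1 a) = trace(a b a^2) trace(b) - trace(a b a^2 b)   [inverse elimination on b] = x^2*y*z - x*y^2 - x*z^2 + x
trace(a^2 b a^2) = trace(a) trace(a^2 b a) - trace(a^2 b)   [square of a] = x^3*z - x^2*y - 2*x*z + y
use: trace(a^2) = trace(a) trace(a) - trace(1)   [square of a] = x^2 - 2
apply: trace(b a^2 b) = trace(b) trace(a^2 b) - trace(a^2)   [square of b] = x*y*z - x^2 - y^2 + 2
apply: trace(a^2 b a^2 b) = trace(a) trace(b a^2 b a) - trace(b a^2 b)   [square of a] = x^2*z^2 - 2*x*y*z + y^2 - 2
use: trace(b a^2 b^-1 a^2) = trace(a^2 b a^2) trace(b) - trace(a^2 b a^2 b)   [inverse elimination on b] = x^3*y*z - x^2*y^2 - x^2*z^2 + 2
trace(a^3) = trace(a) trace(a^2) - trace(a)   [square of a] = x^3 - 3*x
use: trace(a b^2 a^2) = trace(b) trace(a^3 b) - trace(a^3)   [square of b] = x^2*y*z - x^3 - x*y^2 - y*z + 3*x
use: trace(b a b^2 a) = trace(b) trace(a b a b) - trace(a b a)   [square of b] = y*z^2 - x*z - y
use: trace(b a b^2) = trace(b) trace(b a b) - trace(b a)   [square of b] = y^2*z - x*y - z
apply: trace(a b^2 a^2 b) = trace(a) trace(b a b^2 a) - trace(b a b^2)   [square of a] = x*y*z^2 - x^2*z - y^2*z + z
use: trace(b a^2 b^-1 a b) = trace(a b^2 a^2) trace(b) - trace(a b^2 a^2 b)   [inverse elimination on b] = x^2*y^2*z - x^3*y - x*y^3 - x*y*z^2 + x^2*z + 3*x*y - z
assemble the triple (trace(r) - 2; trace(r a) - x; trace(r b) - y)

x^2*y*z - x*y^2 - x*z^2 + x - 2; x^3*y*z - x^2*y^2 - x^2*z^2 - x + 2; x^2*y^2*z - x^3*y - x*y^3 - x*y*z^2 + x^2*z + 3*x*y - y - z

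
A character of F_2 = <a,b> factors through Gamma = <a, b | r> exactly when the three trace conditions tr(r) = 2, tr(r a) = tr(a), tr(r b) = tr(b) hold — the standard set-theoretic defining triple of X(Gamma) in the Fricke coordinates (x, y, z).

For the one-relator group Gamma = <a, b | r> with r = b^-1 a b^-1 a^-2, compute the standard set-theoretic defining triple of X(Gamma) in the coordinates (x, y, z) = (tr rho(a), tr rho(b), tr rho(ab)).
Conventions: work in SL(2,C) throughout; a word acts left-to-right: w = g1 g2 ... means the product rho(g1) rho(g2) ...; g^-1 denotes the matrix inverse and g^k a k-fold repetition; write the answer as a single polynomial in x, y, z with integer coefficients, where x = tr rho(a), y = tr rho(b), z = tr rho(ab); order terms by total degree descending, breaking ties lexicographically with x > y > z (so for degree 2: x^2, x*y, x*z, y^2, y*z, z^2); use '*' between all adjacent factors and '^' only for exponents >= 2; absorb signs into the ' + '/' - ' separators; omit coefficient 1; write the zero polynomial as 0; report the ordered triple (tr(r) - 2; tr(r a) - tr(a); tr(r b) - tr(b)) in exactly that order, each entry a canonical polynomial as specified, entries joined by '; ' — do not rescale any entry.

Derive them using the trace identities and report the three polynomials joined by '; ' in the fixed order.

tr(b^-1) = tr(b) = y
tr(a b a) = tr(a)*tr(b a) - tr(b)  (reduce the a square) = x*z - y
tr(a b a b) = tr(b a)*tr(b a) - tr(1)  (split on b) = z^2 - 2
tr(b^-1 a b a) = tr(a b a)*tr(b) - tr(a b a b)  (eliminate b^-1) = x*y*z - y^2 - z^2 + 2
tr(a^-1 b^-1 a b) = tr(b^-1 a b)*tr(a) - tr(b^-1 a b a)  (eliminate a^-1) = -x*y*z + x^2 + y^2 + z^2 - 2
tr(b^-1 a b^-1 a^-1) = tr(a^-1 b^-1 a)*tr(b) - tr(a^-1 b^-1 a b)  (eliminate b^-1) = x*y*z - x^2 - z^2 + 2
tr(a b^-1) = tr(a)*tr(b) - tr(a b)  (eliminate b^-1) = x*y - z
tr(b^-1 a b^-1) = tr(a b^-1)*tr(b) - tr(a)  (eliminate b^-1) = x*y^2 - y*z - x
tr(b^-1 a b^-1 a^-2) = tr(b^-1 a b^-1 a^-1)*tr(a) - tr(b^-1 a b^-1)  (eliminate a^-1) = x^2*y*z - x^3 - x*y^2 - x*z^2 + y*z + 3*x
assemble the triple (tr(r) - 2; tr(r a) - x; tr(r b) - y)

x^2*y*z - x^3 - x*y^2 - x*z^2 + y*z + 3*x - 2; x*y*z - x^2 - z^2 - x + 2; -y + z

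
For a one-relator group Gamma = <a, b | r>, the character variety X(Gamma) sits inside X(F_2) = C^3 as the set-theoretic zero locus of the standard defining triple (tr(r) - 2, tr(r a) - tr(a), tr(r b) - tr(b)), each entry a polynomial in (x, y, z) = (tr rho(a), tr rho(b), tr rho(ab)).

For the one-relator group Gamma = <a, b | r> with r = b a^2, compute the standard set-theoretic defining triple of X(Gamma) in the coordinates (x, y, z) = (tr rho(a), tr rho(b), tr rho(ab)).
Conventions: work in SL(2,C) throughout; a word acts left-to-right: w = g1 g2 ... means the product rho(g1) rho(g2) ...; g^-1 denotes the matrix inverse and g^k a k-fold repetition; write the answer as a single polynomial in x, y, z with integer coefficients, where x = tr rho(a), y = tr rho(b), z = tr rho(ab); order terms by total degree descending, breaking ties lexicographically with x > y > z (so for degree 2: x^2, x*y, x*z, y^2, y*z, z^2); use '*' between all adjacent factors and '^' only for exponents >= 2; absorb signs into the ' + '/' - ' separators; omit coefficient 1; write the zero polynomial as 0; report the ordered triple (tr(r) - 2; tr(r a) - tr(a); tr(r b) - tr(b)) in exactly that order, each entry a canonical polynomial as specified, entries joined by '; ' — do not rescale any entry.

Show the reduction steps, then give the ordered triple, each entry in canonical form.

trace(b a^2) = trace(a)*trace(b a) - trace(b) = x*z - y
trace(b a^3) = trace(a)*trace(a b a) - trace(a b)   [square of a] = x^2*z - x*y - z
trace(a^2) = trace(a)*trace(a) - trace(1) = x^2 - 2
trace(b a^2 b) = trace(b)*trace(a^2 b) - trace(a^2) = x*y*z - x^2 - y^2 + 2
assemble the triple (trace(r) - 2; trace(r a) - x; trace(r b) - y)

x*z - y - 2; x^2*z - x*y - x - z; x*y*z - x^2 - y^2 - y + 2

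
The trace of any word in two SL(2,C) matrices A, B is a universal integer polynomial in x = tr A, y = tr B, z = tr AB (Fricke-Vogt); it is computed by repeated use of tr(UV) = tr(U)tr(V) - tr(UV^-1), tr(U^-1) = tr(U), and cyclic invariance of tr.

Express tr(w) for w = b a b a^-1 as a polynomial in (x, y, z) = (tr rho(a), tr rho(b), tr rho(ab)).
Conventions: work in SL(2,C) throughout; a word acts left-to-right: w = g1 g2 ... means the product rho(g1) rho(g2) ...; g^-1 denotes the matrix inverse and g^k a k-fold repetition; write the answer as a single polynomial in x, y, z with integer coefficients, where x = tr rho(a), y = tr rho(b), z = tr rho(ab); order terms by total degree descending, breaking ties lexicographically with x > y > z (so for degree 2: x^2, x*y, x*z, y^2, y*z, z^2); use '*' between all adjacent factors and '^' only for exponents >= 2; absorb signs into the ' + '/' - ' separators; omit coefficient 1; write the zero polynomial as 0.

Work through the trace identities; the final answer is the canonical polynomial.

next, tr(b a b) = tr(b)*tr(a b) - tr(a)   [square of b] = y*z - x
tr(b a b a) = tr(b a)*tr(b a) - tr(1)   [split at a repeated b] = z^2 - 2
tr(b a b a^-1) = tr(b a b)*tr(a) - tr(b a b a)   [inverse elimination on a] = x*y*z - x^2 - z^2 + 2

x*y*z - x^2 - z^2 + 2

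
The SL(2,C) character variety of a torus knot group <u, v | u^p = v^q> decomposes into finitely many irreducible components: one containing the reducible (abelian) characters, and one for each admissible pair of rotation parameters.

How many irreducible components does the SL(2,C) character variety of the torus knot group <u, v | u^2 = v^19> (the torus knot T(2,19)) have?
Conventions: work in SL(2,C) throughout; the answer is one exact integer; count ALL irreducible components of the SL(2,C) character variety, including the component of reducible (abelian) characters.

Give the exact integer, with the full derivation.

10

For T(2,19): irreducibility forces the central element u^2 = v^19 to one of +I, -I.
This locks tr(u) to 2*cos(pi*alpha/2), alpha in 1..1, and tr(v) to 2*cos(pi*beta/19), beta in 1..18, on each component of irreducible characters.
The two central values (-1)^alpha I and (-1)^beta I must be the same matrix, so alpha and beta share a parity.
Enumerate parity-matched pairs: 1*9 odd-odd plus 0*9 even-even gives 9.
That is 9 components of irreducible characters, and with the reducible (abelian) component the total is 10.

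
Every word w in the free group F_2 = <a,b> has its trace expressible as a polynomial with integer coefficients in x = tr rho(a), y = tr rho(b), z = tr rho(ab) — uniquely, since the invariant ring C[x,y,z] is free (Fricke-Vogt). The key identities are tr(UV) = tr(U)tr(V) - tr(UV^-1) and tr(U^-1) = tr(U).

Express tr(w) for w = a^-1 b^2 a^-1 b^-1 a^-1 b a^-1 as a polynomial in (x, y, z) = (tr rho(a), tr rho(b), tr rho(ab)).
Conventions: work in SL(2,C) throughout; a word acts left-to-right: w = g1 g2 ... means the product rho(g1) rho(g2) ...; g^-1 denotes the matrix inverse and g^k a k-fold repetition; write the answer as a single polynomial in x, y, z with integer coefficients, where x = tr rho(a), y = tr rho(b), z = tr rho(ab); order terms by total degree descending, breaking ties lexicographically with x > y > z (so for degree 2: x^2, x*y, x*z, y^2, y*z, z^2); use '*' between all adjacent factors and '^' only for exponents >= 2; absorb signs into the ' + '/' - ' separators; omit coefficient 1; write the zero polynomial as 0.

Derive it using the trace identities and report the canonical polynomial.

tr(b^2) = tr(b) * tr(b) - tr(1)   [square of b] = y^2 - 2
tr(b^3) = tr(b) * tr(b^2) - tr(b)   [square of b] = y^3 - 3*y
reduce: tr(b a b) = tr(b) * tr(a b) - tr(a)   [square of b] = y*z - x
reduce: tr(b^3 a) = tr(b) * tr(b a b) - tr(b a)   [square of b] = y^2*z - x*y - z
reduce: tr(b^3 a^-1) = tr(b^3) * tr(a) - tr(b^3 a)   [inverse elimination on a] = x*y^3 - y^2*z - 2*x*y + z
tr(b^2 a^-2 b) = tr(b^3 a^-1) * tr(a) - tr(b^3)   [inverse elimination on a] = x^2*y^3 - x*y^2*z - 2*x^2*y - y^3 + x*z + 3*y
reduce: tr(a b a b) = tr(b a) * tr(b a) - tr(1)   [split at a repeated b] = z^2 - 2
reduce: tr(a b a) = tr(a) * tr(b a) - tr(b)   [square of a] = x*z - y
reduce: tr(b a b^2 a) = tr(b) * tr(a b a b) - tr(a b a)   [square of b] = y*z^2 - x*z - y
tr(b a b^2 a^-1) = tr(b a b^2) * tr(a) - tr(b a b^2 a)   [inverse elimination on a] = x*y^2*z - x^2*y - y*z^2 + y
reduce: tr(b^2 a^-2 b a) = tr(b a b^2 a^-1) * tr(a) - tr(b a b^2)   [inverse elimination on a] = x^2*y^2*z - x^3*y - x*y*z^2 - y^2*z + 2*x*y + z
tr(b^2 a^-2 b a^-1) = tr(b^2 a^-2 b) * tr(a) - tr(b^2 a^-2 b a)   [inverse elimination on a] = x^3*y^3 - 2*x^2*y^2*z - x^3*y - x*y^3 + x*y*z^2 + x^2*z + y^2*z + x*y - z
reduce: tr(a^-1 b a^-2 b^2 a^-1) = tr(b^2 a^-2 b a^-1) * tr(a) - tr(b^2 a^-2 b)   [inverse elimination on a] = x^4*y^3 - 2*x^3*y^2*z - x^4*y - 2*x^2*y^3 + x^2*y*z^2 + x^3*z + 2*x*y^2*z + 3*x^2*y + y^3 - 2*x*z - 3*y
tr(b^4) = tr(b) * tr(b^3) - tr(b^2)   [square of b] = y^4 - 4*y^2 + 2
so tr(b^4 a) = tr(b) * tr(b a b^2) - tr(b a b)   [square of b] = y^3*z - x*y^2 - 2*y*z + x
tr(b a^-1 b^3) = tr(b^4) * tr(a) - tr(b^4 a)   [inverse elimination on a] = x*y^4 - y^3*z - 3*x*y^2 + 2*y*z + x
tr(b^3 a b a) = tr(b) * tr(b a b a b) - tr(b a b a)   [square of b] = y^2*z^2 - x*y*z - y^2 - z^2 + 2
so tr(b a^-1 b^3 a) = tr(b^3 a b) * tr(a) - tr(b^3 a b a)   [inverse elimination on a] = x*y^3*z - x^2*y^2 - y^2*z^2 - x*y*z + x^2 + y^2 + z^2 - 2
tr(b^2 a^-1 b a^-1 b) = tr(b a^-1 b^3) * tr(a) - tr(b a^-1 b^3 a)   [inverse elimination on a] = x^2*y^4 - 2*x*y^3*z - 2*x^2*y^2 + y^2*z^2 + 3*x*y*z - y^2 - z^2 + 2
so tr(b a^-1 b a b^2) = tr(b a b^3) * tr(a) - tr(b a b^3 a)   [inverse elimination on a] = x*y^3*z - x^2*y^2 - y^2*z^2 - x*y*z + x^2 + y^2 + z^2 - 2
reduce: tr(a b^2 a) = tr(a) * tr(b^2 a) - tr(b^2)   [square of a] = x*y*z - x^2 - y^2 + 2
reduce: tr(b a b^2 a b) = tr(b) * tr(a b^2 a b) - tr(a b^2 a)   [square of b] = y^2*z^2 - 2*x*y*z + x^2 - 2
so tr(a b a b a b) = tr(b a) * tr(b a b a) - tr(b^-1 a^-1)   [split at a repeated b] = z^3 - 3*z
reduce: tr(a b a b a) = tr(a) * tr(b a b a) - tr(b a b)   [square of a] = x*z^2 - y*z - x
so tr(b a b^2 a b a) = tr(b) * tr(a b a b a b) - tr(a b a b a)   [square of b] = y*z^3 - x*z^2 - 2*y*z + x
reduce: tr(b a^-1 b a b^2 a) = tr(b a b^2 a b) * tr(a) - tr(b a b^2 a b a)   [inverse elimination on a] = x*y^2*z^2 - 2*x^2*y*z - y*z^3 + x^3 + x*z^2 + 2*y*z - 3*x
tr(b^2 a^-1 b a^-1 b a) = tr(b a^-1 b a b^2) * tr(a) - tr(b a^-1 b a b^2 a)   [inverse elimination on a] = x^2*y^3*z - x^3*y^2 - 2*x*y^2*z^2 + x^2*y*z + y*z^3 + x*y^2 - 2*y*z + x
tr(a^-1 b^2 a^-1 b a^-1 b) = tr(b^2 a^-1 b a^-1 b) * tr(a) - tr(b^2 a^-1 b a^-1 b a)   [inverse elimination on a] = x^3*y^4 - 3*x^2*y^3*z - x^3*y^2 + 3*x*y^2*z^2 + 2*x^2*y*z - y*z^3 - 2*x*y^2 - x*z^2 + 2*y*z + x
tr(a^-1 b a^-2 b^2 a^-1 b) = tr(a^-1 b^2 a^-1 b a^-1 b) * tr(a) - tr(a^-1 b^2 a^-1 b a^-1 b a)   [inverse elimination on a] = x^4*y^4 - 3*x^3*y^3*z - x^4*y^2 - x^2*y^4 + 3*x^2*y^2*z^2 + 2*x^3*y*z + 2*x*y^3*z - x*y*z^3 - x^2*z^2 - y^2*z^2 - x*y*z + x^2 + y^2 + z^2 - 2
tr(a^-1 b^2 a^-1 b^-1 a^-1 b a^-1) = tr(a^-1 b a^-2 b^2 a^-1) * tr(b) - tr(a^-1 b a^-2 b^2 a^-1 b)   [inverse elimination on b] = x^3*y^3*z - x^2*y^4 - 2*x^2*y^2*z^2 - x^3*y*z + x*y*z^3 + 3*x^2*y^2 + x^2*z^2 + y^4 + y^2*z^2 - x*y*z - x^2 - 4*y^2 - z^2 + 2

x^3*y^3*z - x^2*y^4 - 2*x^2*y^2*z^2 - x^3*y*z + x*y*z^3 + 3*x^2*y^2 + x^2*z^2 + y^4 + y^2*z^2 - x*y*z - x^2 - 4*y^2 - z^2 + 2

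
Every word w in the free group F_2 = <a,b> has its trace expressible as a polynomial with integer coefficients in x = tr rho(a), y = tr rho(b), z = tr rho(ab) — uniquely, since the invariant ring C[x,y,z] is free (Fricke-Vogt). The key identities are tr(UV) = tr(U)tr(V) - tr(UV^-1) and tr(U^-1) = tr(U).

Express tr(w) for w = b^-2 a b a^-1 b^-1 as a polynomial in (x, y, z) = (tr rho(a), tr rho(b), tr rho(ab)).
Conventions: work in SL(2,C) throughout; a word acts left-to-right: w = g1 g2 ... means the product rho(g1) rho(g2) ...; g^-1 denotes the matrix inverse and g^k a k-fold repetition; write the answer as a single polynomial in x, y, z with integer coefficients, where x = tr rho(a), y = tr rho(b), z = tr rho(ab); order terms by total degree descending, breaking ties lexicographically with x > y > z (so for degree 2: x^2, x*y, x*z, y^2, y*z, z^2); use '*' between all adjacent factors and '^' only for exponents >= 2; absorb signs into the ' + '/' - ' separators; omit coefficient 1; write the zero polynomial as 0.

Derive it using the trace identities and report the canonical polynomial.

next, trace(b a b) = trace(b)*trace(a b) - trace(a) = y*z - x
next, trace(b a b a) = trace(b a)*trace(b a) - trace(1)   [split at repeated b] = z^2 - 2
and trace(a b a^-1 b) = trace(b a b)*trace(a) - trace(b a b a) = x*y*z - x^2 - z^2 + 2
and trace(a b a^-1 b^-1) = trace(a b a^-1)*trace(b) - trace(a b a^-1 b) = -x*y*z + x^2 + y^2 + z^2 - 2
trace(a b a^-1 b^-2) = trace(a b a^-1 b^-1)*trace(b) - trace(a b a^-1) = -x*y^2*z + x^2*y + y^3 + y*z^2 - 3*y
and trace(b^-2 a b a^-1 b^-1) = trace(a b a^-1 b^-2)*trace(b) - trace(a b a^-1 b^-1) = -x*y^3*z + x^2*y^2 + y^4 + y^2*z^2 + x*y*z - x^2 - 4*y^2 - z^2 + 2

-x*y^3*z + x^2*y^2 + y^4 + y^2*z^2 + x*y*z - x^2 - 4*y^2 - z^2 + 2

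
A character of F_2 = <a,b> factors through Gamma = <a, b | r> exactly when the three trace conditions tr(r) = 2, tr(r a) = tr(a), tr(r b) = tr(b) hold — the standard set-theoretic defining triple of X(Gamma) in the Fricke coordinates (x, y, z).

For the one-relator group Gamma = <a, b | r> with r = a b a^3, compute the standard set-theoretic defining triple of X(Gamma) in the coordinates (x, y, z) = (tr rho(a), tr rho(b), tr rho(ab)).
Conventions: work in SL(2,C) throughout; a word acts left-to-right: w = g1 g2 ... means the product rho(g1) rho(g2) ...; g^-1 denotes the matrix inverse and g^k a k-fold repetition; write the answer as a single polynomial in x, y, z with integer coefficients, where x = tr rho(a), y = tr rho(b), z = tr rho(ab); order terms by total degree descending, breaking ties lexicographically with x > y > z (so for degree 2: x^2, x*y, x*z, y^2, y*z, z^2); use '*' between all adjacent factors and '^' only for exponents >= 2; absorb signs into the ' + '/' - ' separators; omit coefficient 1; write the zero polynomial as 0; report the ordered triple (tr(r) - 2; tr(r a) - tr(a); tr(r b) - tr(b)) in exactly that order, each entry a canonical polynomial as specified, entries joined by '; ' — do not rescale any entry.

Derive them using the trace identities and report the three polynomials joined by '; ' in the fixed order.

use: trace(b a^2) = trace(a)*trace(b a) - trace(b)   [square of a] = x*z - y
apply: trace(a b a^2) = trace(a)*trace(b a^2) - trace(b a)   [square of a] = x^2*z - x*y - z
trace(a b a^3) = trace(a)*trace(a b a^2) - trace(a b a)   [square of a] = x^3*z - x^2*y - 2*x*z + y
apply: trace(a b a^4) = trace(a)*trace(a b a^3) - trace(a b a^2)   [square of a] = x^4*z - x^3*y - 3*x^2*z + 2*x*y + z
trace(b a b a) = trace(b a)*trace(b a) - trace(1)   [split at repeated b] = z^2 - 2
trace(b a b) = trace(b)*trace(a b) - trace(a) = y*z - x
use: trace(a b a b a) = trace(a)*trace(b a b a) - trace(b a b) = x*z^2 - y*z - x
trace(a b a^3 b) = trace(a)*trace(a b a b a) - trace(a b a b) = x^2*z^2 - x*y*z - x^2 - z^2 + 2
assemble the triple (trace(r) - 2; trace(r a) - x; trace(r b) - y)

x^3*z - x^2*y - 2*x*z + y - 2; x^4*z - x^3*y - 3*x^2*z + 2*x*y - x + z; x^2*z^2 - x*y*z - x^2 - z^2 - y + 2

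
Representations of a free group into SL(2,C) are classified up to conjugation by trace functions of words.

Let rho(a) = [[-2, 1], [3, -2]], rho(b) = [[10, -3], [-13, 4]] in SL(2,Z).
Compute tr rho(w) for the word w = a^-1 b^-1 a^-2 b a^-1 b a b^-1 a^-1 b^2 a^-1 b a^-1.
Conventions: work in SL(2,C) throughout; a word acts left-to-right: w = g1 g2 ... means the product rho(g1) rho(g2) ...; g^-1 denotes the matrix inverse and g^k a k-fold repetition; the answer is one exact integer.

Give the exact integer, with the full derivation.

rho(a^-1) = [[-2, -1], [-3, -2]]
... * rho(b^-1) = [[4, 3], [13, 10]]  ->  [[-21, -16], [-38, -29]]
... * rho(a^-1) = [[-2, -1], [-3, -2]]  ->  [[90, 53], [163, 96]]
... * rho(a^-1) = [[-2, -1], [-3, -2]]  ->  [[-339, -196], [-614, -355]]
... * rho(b) = [[10, -3], [-13, 4]]  ->  [[-842, 233], [-1525, 422]]
... * rho(a^-1) = [[-2, -1], [-3, -2]]  ->  [[985, 376], [1784, 681]]
... * rho(b) = [[10, -3], [-13, 4]]  ->  [[4962, -1451], [8987, -2628]]
... * rho(a) = [[-2, 1], [3, -2]]  ->  [[-14277, 7864], [-25858, 14243]]
... * rho(b^-1) = [[4, 3], [13, 10]]  ->  [[45124, 35809], [81727, 64856]]
... * rho(a^-1) = [[-2, -1], [-3, -2]]  ->  [[-197675, -116742], [-358022, -211439]]
... * rho(b) = [[10, -3], [-13, 4]]  ->  [[-459104, 126057], [-831513, 228310]]
... * rho(b) = [[10, -3], [-13, 4]]  ->  [[-6229781, 1881540], [-11283160, 3407779]]
... * rho(a^-1) = [[-2, -1], [-3, -2]]  ->  [[6814942, 2466701], [12342983, 4467602]]
... * rho(b) = [[10, -3], [-13, 4]]  ->  [[36082307, -10578022], [65351004, -19158541]]
... * rho(a^-1) = [[-2, -1], [-3, -2]]  ->  [[-40430548, -14926263], [-73226385, -27033922]]
tr = -40430548 + -27033922 = -67464470

-67464470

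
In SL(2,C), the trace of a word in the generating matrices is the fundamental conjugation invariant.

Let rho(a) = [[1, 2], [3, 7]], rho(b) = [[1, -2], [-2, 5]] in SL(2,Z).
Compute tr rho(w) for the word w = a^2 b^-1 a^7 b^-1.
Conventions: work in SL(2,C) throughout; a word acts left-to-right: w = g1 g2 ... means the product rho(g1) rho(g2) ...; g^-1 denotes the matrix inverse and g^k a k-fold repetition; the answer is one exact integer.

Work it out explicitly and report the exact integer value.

rho(a) = [[1, 2], [3, 7]]
... * rho(a) = [[1, 2], [3, 7]]  ->  [[7, 16], [24, 55]]
... * rho(b^-1) = [[5, 2], [2, 1]]  ->  [[67, 30], [230, 103]]
... * rho(a) = [[1, 2], [3, 7]]  ->  [[157, 344], [539, 1181]]
... * rho(a) = [[1, 2], [3, 7]]  ->  [[1189, 2722], [4082, 9345]]
... * rho(a) = [[1, 2], [3, 7]]  ->  [[9355, 21432], [32117, 73579]]
... * rho(a) = [[1, 2], [3, 7]]  ->  [[73651, 168734], [252854, 579287]]
... * rho(a) = [[1, 2], [3, 7]]  ->  [[579853, 1328440], [1990715, 4560717]]
... * rho(a) = [[1, 2], [3, 7]]  ->  [[4565173, 10458786], [15672866, 35906449]]
... * rho(a) = [[1, 2], [3, 7]]  ->  [[35941531, 82341848], [123392213, 282690875]]
... * rho(b^-1) = [[5, 2], [2, 1]]  ->  [[344391351, 154224910], [1182342815, 529475301]]
tr = 344391351 + 529475301 = 873866652

873866652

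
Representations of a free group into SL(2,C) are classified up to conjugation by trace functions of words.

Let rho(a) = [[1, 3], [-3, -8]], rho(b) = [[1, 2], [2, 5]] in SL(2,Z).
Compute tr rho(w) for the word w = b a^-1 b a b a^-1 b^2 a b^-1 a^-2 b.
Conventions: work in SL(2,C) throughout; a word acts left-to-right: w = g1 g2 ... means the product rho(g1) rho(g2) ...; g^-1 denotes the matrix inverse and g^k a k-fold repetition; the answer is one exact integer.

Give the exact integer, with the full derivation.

-1161609

rho(b) = [[1, 2], [2, 5]]
... * rho(a^-1) = [[-8, -3], [3, 1]]  ->  [[-2, -1], [-1, -1]]
... * rho(b) = [[1, 2], [2, 5]]  ->  [[-4, -9], [-3, -7]]
... * rho(a) = [[1, 3], [-3, -8]]  ->  [[23, 60], [18, 47]]
... * rho(b) = [[1, 2], [2, 5]]  ->  [[143, 346], [112, 271]]
... * rho(a^-1) = [[-8, -3], [3, 1]]  ->  [[-106, -83], [-83, -65]]
... * rho(b) = [[1, 2], [2, 5]]  ->  [[-272, -627], [-213, -491]]
... * rho(b) = [[1, 2], [2, 5]]  ->  [[-1526, -3679], [-1195, -2881]]
... * rho(a) = [[1, 3], [-3, -8]]  ->  [[9511, 24854], [7448, 19463]]
... * rho(b^-1) = [[5, -2], [-2, 1]]  ->  [[-2153, 5832], [-1686, 4567]]
... * rho(a^-1) = [[-8, -3], [3, 1]]  ->  [[34720, 12291], [27189, 9625]]
... * rho(a^-1) = [[-8, -3], [3, 1]]  ->  [[-240887, -91869], [-188637, -71942]]
... * rho(b) = [[1, 2], [2, 5]]  ->  [[-424625, -941119], [-332521, -736984]]
tr = -424625 + -736984 = -1161609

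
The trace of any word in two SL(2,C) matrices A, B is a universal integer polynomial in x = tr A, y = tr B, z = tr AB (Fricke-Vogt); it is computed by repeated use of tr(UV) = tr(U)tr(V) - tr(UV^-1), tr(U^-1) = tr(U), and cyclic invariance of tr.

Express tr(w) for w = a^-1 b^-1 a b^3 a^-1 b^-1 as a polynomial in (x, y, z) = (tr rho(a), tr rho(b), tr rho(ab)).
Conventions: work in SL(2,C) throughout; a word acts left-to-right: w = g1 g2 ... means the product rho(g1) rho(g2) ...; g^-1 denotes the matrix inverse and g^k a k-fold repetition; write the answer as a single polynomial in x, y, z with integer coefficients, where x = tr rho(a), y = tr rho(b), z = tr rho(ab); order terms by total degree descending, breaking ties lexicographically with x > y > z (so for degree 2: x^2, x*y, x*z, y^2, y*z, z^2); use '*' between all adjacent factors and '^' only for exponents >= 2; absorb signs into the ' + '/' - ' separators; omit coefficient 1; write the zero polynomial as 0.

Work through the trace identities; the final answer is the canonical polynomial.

-x*y^3*z^2 + x^2*y^2*z + y^4*z + y^2*z^3 + x*y*z^2 - x^2*z - 5*y^2*z - z^3 + x*y + 3*z

trace(b^2) = trace(b)*trace(b) - trace(1)  (reduce the b square) = y^2 - 2
next, trace(b^2 a) = trace(b)*trace(a b) - trace(a)  (reduce the b square) = y*z - x
next, trace(b^2 a^-1) = trace(b^2)*trace(a) - trace(b^2 a)  (eliminate a^-1) = x*y^2 - y*z - x
and trace(b^3) = trace(b)*trace(b^2) - trace(b)  (reduce the b square) = y^3 - 3*y
trace(a b^3) = trace(b)*trace(a b^2) - trace(a b)  (reduce the b square) = y^2*z - x*y - z
and trace(b a b^3) = trace(b)*trace(a b^3) - trace(a b^2)  (reduce the b square) = y^3*z - x*y^2 - 2*y*z + x
trace(a b a b) = trace(a b)*trace(a b) - trace(1)  (split on a) = z^2 - 2
next, trace(a b a) = trace(a)*trace(b a) - trace(b)  (reduce the a square) = x*z - y
next, trace(a b a b^2) = trace(b)*trace(a b a b) - trace(a b a)  (reduce the b square) = y*z^2 - x*z - y
next, trace(b a b a b^2) = trace(b)*trace(a b a b^2) - trace(a b a b)  (reduce the b square) = y^2*z^2 - x*y*z - y^2 - z^2 + 2
next, trace(b a b a b^3) = trace(b)*trace(b a b a b^2) - trace(b a b a b)  (reduce the b square) = y^3*z^2 - x*y^2*z - y^3 - 2*y*z^2 + x*z + 3*y
trace(a b a b a b) = trace(a b)*trace(a b a b) - trace(a^-1 b^-1)  (split on a) = z^3 - 3*z
trace(a b a b a) = trace(a)*trace(b a b a) - trace(b a b)  (reduce the a square) = x*z^2 - y*z - x
and trace(a b a b a b^2) = trace(b)*trace(a b a b a b) - trace(a b a b a)  (reduce the b square) = y*z^3 - x*z^2 - 2*y*z + x
trace(b a b a b^3 a) = trace(b)*trace(a b a b a b^2) - trace(a b a b a b)  (reduce the b square) = y^2*z^3 - x*y*z^2 - 2*y^2*z - z^3 + x*y + 3*z
and trace(a b a b^3 a^-1 b) = trace(b a b a b^3)*trace(a) - trace(b a b a b^3 a)  (eliminate a^-1) = x*y^3*z^2 - x^2*y^2*z - y^2*z^3 - x*y^3 - x*y*z^2 + x^2*z + 2*y^2*z + z^3 + 2*x*y - 3*z
and trace(b a b^3 a^-1 b^-1 a) = trace(a b a b^3 a^-1)*trace(b) - trace(a b a b^3 a^-1 b)  (eliminate b^-1) = -x*y^3*z^2 + x^2*y^2*z + y^4*z + y^2*z^3 + x*y*z^2 - x^2*z - 4*y^2*z - z^3 - x*y + 3*z
next, trace(a b^3 a^-1 b^-1 a^-1 b) = trace(b a b^3 a^-1 b^-1)*trace(a) - trace(b a b^3 a^-1 b^-1 a)  (eliminate a^-1) = x*y^3*z^2 - x^2*y^2*z - y^4*z - y^2*z^3 + x*y^3 - x*y*z^2 + x^2*z + 4*y^2*z + z^3 - 2*x*y - 3*z
trace(a^-1 b^-1 a b^3 a^-1 b^-1) = trace(a b^3 a^-1 b^-1 a^-1)*trace(b) - trace(a b^3 a^-1 b^-1 a^-1 b)  (eliminate b^-1) = -x*y^3*z^2 + x^2*y^2*z + y^4*z + y^2*z^3 + x*y*z^2 - x^2*z - 5*y^2*z - z^3 + x*y + 3*z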